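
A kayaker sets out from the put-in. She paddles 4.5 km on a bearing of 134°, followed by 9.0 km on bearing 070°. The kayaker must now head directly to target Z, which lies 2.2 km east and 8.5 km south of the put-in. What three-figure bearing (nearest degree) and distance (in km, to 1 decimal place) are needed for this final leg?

228°, 12.7 km

Leg 1 (134°, 4.5 km): east 4.5 sin 134° = 3.24, north 4.5 cos 134° = -3.13
Leg 2 (070°, 9.0 km): east 9.0 sin 70° = 8.46, north 9.0 cos 70° = 3.08
Current position: (11.69, -0.05). Target: (2.2, -8.5). Remaining: Δeast = -9.49, Δnorth = -8.45.
Bearing = atan2(-9.49, -8.45) mod 360° = 228.32°; distance = √((-9.49)² + (-8.45)²) = 12.711 km.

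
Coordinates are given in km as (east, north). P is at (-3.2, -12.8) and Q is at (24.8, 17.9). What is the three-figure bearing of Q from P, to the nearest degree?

042°

Δeast = 24.8 − -3.2 = 28.00; Δnorth = 17.9 − -12.8 = 30.70.
Bearing = atan2(Δeast, Δnorth) mod 360° = 42.37° ≈ 042°.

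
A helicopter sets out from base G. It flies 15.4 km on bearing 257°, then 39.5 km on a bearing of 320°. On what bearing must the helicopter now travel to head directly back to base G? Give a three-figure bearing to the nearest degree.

124°

Leg 1 (257°, 15.4 km): east 15.4 sin 257° = -15.01, north 15.4 cos 257° = -3.46
Leg 2 (320°, 39.5 km): east 39.5 sin 320° = -25.39, north 39.5 cos 320° = 30.26
Net displacement: -40.40 east, 26.79 north. Direction back to start is (40.40, -26.79): bearing = atan2(40.40, -26.79) mod 360° = 123.56° ≈ 124°.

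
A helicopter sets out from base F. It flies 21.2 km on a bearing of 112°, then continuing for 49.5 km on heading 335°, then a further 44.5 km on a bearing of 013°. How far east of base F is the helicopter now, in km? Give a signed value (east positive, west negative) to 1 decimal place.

Leg 1 (112°, 21.2 km): east 21.2 sin 112° = 19.66, north 21.2 cos 112° = -7.94
Leg 2 (335°, 49.5 km): east 49.5 sin 335° = -20.92, north 49.5 cos 335° = 44.86
Leg 3 (013°, 44.5 km): east 44.5 sin 13° = 10.01, north 44.5 cos 13° = 43.36
Net east component: 8.75 km.

8.7 km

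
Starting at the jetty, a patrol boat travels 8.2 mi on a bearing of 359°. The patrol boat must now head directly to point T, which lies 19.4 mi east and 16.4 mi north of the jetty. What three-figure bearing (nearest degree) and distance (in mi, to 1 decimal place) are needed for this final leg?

Leg 1 (359°, 8.2 mi): east 8.2 sin 359° = -0.14, north 8.2 cos 359° = 8.20
Current position: (-0.14, 8.20). Target: (19.4, 16.4). Remaining: Δeast = 19.54, Δnorth = 8.20.
Bearing = atan2(19.54, 8.20) mod 360° = 67.23°; distance = √((19.54)² + (8.20)²) = 21.194 mi.

067°, 21.2 mi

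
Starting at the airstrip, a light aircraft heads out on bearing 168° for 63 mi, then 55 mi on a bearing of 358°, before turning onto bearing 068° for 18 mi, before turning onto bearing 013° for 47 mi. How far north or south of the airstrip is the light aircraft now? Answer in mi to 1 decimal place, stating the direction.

45.9 mi north

Leg 1 (168°, 63 mi): east 63 sin 168° = 13.10, north 63 cos 168° = -61.62
Leg 2 (358°, 55 mi): east 55 sin 358° = -1.92, north 55 cos 358° = 54.97
Leg 3 (068°, 18 mi): east 18 sin 68° = 16.69, north 18 cos 68° = 6.74
Leg 4 (013°, 47 mi): east 47 sin 13° = 10.57, north 47 cos 13° = 45.80
Net north component: 45.88 mi.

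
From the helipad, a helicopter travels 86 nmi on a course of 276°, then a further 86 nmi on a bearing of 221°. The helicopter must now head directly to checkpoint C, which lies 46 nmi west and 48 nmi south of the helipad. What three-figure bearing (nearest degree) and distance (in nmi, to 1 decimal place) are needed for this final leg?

Leg 1 (276°, 86 nmi): east 86 sin 276° = -85.53, north 86 cos 276° = 8.99
Leg 2 (221°, 86 nmi): east 86 sin 221° = -56.42, north 86 cos 221° = -64.91
Current position: (-141.95, -55.92). Target: (-46, -48). Remaining: Δeast = 95.95, Δnorth = 7.92.
Bearing = atan2(95.95, 7.92) mod 360° = 85.28°; distance = √((95.95)² + (7.92)²) = 96.276 nmi.

085°, 96.3 nmi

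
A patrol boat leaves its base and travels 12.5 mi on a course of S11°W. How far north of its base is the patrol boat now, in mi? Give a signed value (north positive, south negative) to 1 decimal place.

-12.3 mi

Leg 1 (S11°W, 12.5 mi): east 12.5 sin 191° = -2.39, north 12.5 cos 191° = -12.27
Net north component: -12.27 mi.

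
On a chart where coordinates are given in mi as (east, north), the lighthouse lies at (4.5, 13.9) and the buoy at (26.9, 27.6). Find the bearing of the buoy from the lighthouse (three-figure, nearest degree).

059°

Δeast = 26.9 − 4.5 = 22.40; Δnorth = 27.6 − 13.9 = 13.70.
Bearing = atan2(Δeast, Δnorth) mod 360° = 58.55° ≈ 059°.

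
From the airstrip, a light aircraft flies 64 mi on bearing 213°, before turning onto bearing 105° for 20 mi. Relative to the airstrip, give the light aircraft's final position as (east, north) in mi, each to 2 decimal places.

Leg 1 (213°, 64 mi): east 64 sin 213° = -34.86, north 64 cos 213° = -53.67
Leg 2 (105°, 20 mi): east 20 sin 105° = 19.32, north 20 cos 105° = -5.18
Summing: -15.54 mi east, -58.85 mi north → (-15.54, -58.85).

(-15.54, -58.85)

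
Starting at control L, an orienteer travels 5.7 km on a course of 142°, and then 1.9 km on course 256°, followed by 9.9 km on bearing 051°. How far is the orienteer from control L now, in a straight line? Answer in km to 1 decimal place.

Leg 1 (142°, 5.7 km): east 5.7 sin 142° = 3.51, north 5.7 cos 142° = -4.49
Leg 2 (256°, 1.9 km): east 1.9 sin 256° = -1.84, north 1.9 cos 256° = -0.46
Leg 3 (051°, 9.9 km): east 9.9 sin 51° = 7.69, north 9.9 cos 51° = 6.23
Net: 9.36 east, 1.28 north. Distance = √((9.36)² + (1.28)²) = 9.446 km.

9.4 km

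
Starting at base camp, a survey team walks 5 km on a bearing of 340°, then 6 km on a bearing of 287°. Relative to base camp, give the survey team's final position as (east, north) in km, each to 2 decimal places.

Leg 1 (340°, 5 km): east 5 sin 340° = -1.71, north 5 cos 340° = 4.70
Leg 2 (287°, 6 km): east 6 sin 287° = -5.74, north 6 cos 287° = 1.75
Summing: -7.45 km east, 6.45 km north → (-7.45, 6.45).

(-7.45, 6.45)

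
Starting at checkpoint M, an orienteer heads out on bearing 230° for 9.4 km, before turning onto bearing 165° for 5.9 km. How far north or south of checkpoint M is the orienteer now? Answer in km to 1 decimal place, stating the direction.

11.7 km south

Leg 1 (230°, 9.4 km): east 9.4 sin 230° = -7.20, north 9.4 cos 230° = -6.04
Leg 2 (165°, 5.9 km): east 5.9 sin 165° = 1.53, north 5.9 cos 165° = -5.70
Net north component: -11.74 km.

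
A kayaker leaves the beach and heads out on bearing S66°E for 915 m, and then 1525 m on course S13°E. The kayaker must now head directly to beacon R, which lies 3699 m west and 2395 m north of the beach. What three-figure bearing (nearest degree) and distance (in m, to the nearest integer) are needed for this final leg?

311°, 6472 m

Leg 1 (S66°E, 915 m): east 915 sin 114° = 835.89, north 915 cos 114° = -372.16
Leg 2 (S13°E, 1525 m): east 1525 sin 167° = 343.05, north 1525 cos 167° = -1485.91
Current position: (1178.94, -1858.08). Target: (-3699, 2395). Remaining: Δeast = -4877.94, Δnorth = 4253.08.
Bearing = atan2(-4877.94, 4253.08) mod 360° = 311.09°; distance = √((-4877.94)² + (4253.08)²) = 6471.709 m.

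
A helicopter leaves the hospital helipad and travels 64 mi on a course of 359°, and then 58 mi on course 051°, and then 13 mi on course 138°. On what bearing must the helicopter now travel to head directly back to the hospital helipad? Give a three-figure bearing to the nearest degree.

210°

Leg 1 (359°, 64 mi): east 64 sin 359° = -1.12, north 64 cos 359° = 63.99
Leg 2 (051°, 58 mi): east 58 sin 51° = 45.07, north 58 cos 51° = 36.50
Leg 3 (138°, 13 mi): east 13 sin 138° = 8.70, north 13 cos 138° = -9.66
Net displacement: 52.66 east, 90.83 north. Direction back to start is (-52.66, -90.83): bearing = atan2(-52.66, -90.83) mod 360° = 210.10° ≈ 210°.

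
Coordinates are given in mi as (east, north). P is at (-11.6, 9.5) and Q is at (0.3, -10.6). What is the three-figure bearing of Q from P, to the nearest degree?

Δeast = 0.3 − -11.6 = 11.90; Δnorth = -10.6 − 9.5 = -20.10.
Bearing = atan2(Δeast, Δnorth) mod 360° = 149.37° ≈ 149°.

149°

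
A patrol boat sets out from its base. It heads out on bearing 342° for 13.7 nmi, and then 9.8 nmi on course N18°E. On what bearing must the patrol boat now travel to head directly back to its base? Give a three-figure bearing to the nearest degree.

177°

Leg 1 (342°, 13.7 nmi): east 13.7 sin 342° = -4.23, north 13.7 cos 342° = 13.03
Leg 2 (N18°E, 9.8 nmi): east 9.8 sin 18° = 3.03, north 9.8 cos 18° = 9.32
Net displacement: -1.21 east, 22.35 north. Direction back to start is (1.21, -22.35): bearing = atan2(1.21, -22.35) mod 360° = 176.91° ≈ 177°.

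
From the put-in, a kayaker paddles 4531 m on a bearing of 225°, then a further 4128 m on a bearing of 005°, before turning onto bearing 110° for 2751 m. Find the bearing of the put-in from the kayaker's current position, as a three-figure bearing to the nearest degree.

083°

Leg 1 (225°, 4531 m): east 4531 sin 225° = -3203.90, north 4531 cos 225° = -3203.90
Leg 2 (005°, 4128 m): east 4128 sin 5° = 359.78, north 4128 cos 5° = 4112.29
Leg 3 (110°, 2751 m): east 2751 sin 110° = 2585.09, north 2751 cos 110° = -940.90
Net displacement: -259.03 east, -32.51 north. Direction back to start is (259.03, 32.51): bearing = atan2(259.03, 32.51) mod 360° = 82.85° ≈ 083°.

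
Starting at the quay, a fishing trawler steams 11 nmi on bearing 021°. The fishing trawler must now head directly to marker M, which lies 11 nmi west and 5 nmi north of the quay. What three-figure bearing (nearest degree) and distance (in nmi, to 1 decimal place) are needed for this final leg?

251°, 15.8 nmi

Leg 1 (021°, 11 nmi): east 11 sin 21° = 3.94, north 11 cos 21° = 10.27
Current position: (3.94, 10.27). Target: (-11, 5). Remaining: Δeast = -14.94, Δnorth = -5.27.
Bearing = atan2(-14.94, -5.27) mod 360° = 250.57°; distance = √((-14.94)² + (-5.27)²) = 15.844 nmi.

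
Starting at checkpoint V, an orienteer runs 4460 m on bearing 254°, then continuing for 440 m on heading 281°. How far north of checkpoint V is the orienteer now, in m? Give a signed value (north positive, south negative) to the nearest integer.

Leg 1 (254°, 4460 m): east 4460 sin 254° = -4287.23, north 4460 cos 254° = -1229.34
Leg 2 (281°, 440 m): east 440 sin 281° = -431.92, north 440 cos 281° = 83.96
Net north component: -1145.39 m.

-1145 m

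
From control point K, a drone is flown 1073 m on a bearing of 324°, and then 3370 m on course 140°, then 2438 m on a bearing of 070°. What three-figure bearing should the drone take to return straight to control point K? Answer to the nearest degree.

Leg 1 (324°, 1073 m): east 1073 sin 324° = -630.69, north 1073 cos 324° = 868.08
Leg 2 (140°, 3370 m): east 3370 sin 140° = 2166.19, north 3370 cos 140° = -2581.57
Leg 3 (070°, 2438 m): east 2438 sin 70° = 2290.97, north 2438 cos 70° = 833.85
Net displacement: 3826.47 east, -879.65 north. Direction back to start is (-3826.47, 879.65): bearing = atan2(-3826.47, 879.65) mod 360° = 282.95° ≈ 283°.

283°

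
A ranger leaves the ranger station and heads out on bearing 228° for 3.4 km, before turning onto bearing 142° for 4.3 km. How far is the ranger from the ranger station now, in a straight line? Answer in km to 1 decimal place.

5.7 km

Leg 1 (228°, 3.4 km): east 3.4 sin 228° = -2.53, north 3.4 cos 228° = -2.28
Leg 2 (142°, 4.3 km): east 4.3 sin 142° = 2.65, north 4.3 cos 142° = -3.39
Net: 0.12 east, -5.66 north. Distance = √((0.12)² + (-5.66)²) = 5.665 km.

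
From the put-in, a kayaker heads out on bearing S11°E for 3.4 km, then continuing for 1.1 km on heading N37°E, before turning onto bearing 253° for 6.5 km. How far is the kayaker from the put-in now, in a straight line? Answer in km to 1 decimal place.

Leg 1 (S11°E, 3.4 km): east 3.4 sin 169° = 0.65, north 3.4 cos 169° = -3.34
Leg 2 (N37°E, 1.1 km): east 1.1 sin 37° = 0.66, north 1.1 cos 37° = 0.88
Leg 3 (253°, 6.5 km): east 6.5 sin 253° = -6.22, north 6.5 cos 253° = -1.90
Net: -4.91 east, -4.36 north. Distance = √((-4.91)² + (-4.36)²) = 6.562 km.

6.6 km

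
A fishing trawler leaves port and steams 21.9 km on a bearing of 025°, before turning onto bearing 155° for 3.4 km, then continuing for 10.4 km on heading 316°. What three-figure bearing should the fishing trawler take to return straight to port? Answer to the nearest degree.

188°

Leg 1 (025°, 21.9 km): east 21.9 sin 25° = 9.26, north 21.9 cos 25° = 19.85
Leg 2 (155°, 3.4 km): east 3.4 sin 155° = 1.44, north 3.4 cos 155° = -3.08
Leg 3 (316°, 10.4 km): east 10.4 sin 316° = -7.22, north 10.4 cos 316° = 7.48
Net displacement: 3.47 east, 24.25 north. Direction back to start is (-3.47, -24.25): bearing = atan2(-3.47, -24.25) mod 360° = 188.14° ≈ 188°.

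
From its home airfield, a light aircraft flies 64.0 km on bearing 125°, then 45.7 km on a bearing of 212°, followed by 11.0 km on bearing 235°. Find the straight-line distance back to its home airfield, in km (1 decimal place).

Leg 1 (125°, 64.0 km): east 64.0 sin 125° = 52.43, north 64.0 cos 125° = -36.71
Leg 2 (212°, 45.7 km): east 45.7 sin 212° = -24.22, north 45.7 cos 212° = -38.76
Leg 3 (235°, 11.0 km): east 11.0 sin 235° = -9.01, north 11.0 cos 235° = -6.31
Net: 19.20 east, -81.77 north. Distance = √((19.20)² + (-81.77)²) = 83.997 km.

84.0 km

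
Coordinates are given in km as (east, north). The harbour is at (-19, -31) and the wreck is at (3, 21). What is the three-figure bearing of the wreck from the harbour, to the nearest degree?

023°

Δeast = 3 − -19 = 22.00; Δnorth = 21 − -31 = 52.00.
Bearing = atan2(Δeast, Δnorth) mod 360° = 22.93° ≈ 023°.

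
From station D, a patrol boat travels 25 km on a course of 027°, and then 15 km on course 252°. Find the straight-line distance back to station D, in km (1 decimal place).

17.9 km

Leg 1 (027°, 25 km): east 25 sin 27° = 11.35, north 25 cos 27° = 22.28
Leg 2 (252°, 15 km): east 15 sin 252° = -14.27, north 15 cos 252° = -4.64
Net: -2.92 east, 17.64 north. Distance = √((-2.92)² + (17.64)²) = 17.879 km.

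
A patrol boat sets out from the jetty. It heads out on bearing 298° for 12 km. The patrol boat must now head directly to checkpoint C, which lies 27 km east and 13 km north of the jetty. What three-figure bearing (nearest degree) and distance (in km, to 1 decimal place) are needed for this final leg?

079°, 38.3 km

Leg 1 (298°, 12 km): east 12 sin 298° = -10.60, north 12 cos 298° = 5.63
Current position: (-10.60, 5.63). Target: (27, 13). Remaining: Δeast = 37.60, Δnorth = 7.37.
Bearing = atan2(37.60, 7.37) mod 360° = 78.91°; distance = √((37.60)² + (7.37)²) = 38.310 km.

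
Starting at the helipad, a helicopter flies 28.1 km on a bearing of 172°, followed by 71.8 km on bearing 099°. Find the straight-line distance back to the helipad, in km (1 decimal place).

84.4 km

Leg 1 (172°, 28.1 km): east 28.1 sin 172° = 3.91, north 28.1 cos 172° = -27.83
Leg 2 (099°, 71.8 km): east 71.8 sin 99° = 70.92, north 71.8 cos 99° = -11.23
Net: 74.83 east, -39.06 north. Distance = √((74.83)² + (-39.06)²) = 84.407 km.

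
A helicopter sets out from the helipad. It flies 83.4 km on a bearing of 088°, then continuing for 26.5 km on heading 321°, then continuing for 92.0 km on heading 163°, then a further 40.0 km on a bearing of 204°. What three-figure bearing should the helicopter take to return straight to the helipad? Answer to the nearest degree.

323°

Leg 1 (088°, 83.4 km): east 83.4 sin 88° = 83.35, north 83.4 cos 88° = 2.91
Leg 2 (321°, 26.5 km): east 26.5 sin 321° = -16.68, north 26.5 cos 321° = 20.59
Leg 3 (163°, 92.0 km): east 92.0 sin 163° = 26.90, north 92.0 cos 163° = -87.98
Leg 4 (204°, 40.0 km): east 40.0 sin 204° = -16.27, north 40.0 cos 204° = -36.54
Net displacement: 77.30 east, -101.02 north. Direction back to start is (-77.30, 101.02): bearing = atan2(-77.30, 101.02) mod 360° = 322.58° ≈ 323°.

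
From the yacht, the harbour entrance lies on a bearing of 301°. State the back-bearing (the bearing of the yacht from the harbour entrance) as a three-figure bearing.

121°

Back-bearing = 301° − 180° = 121°.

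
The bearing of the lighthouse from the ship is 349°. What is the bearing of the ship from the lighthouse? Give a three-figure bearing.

Back-bearing = 349° − 180° = 169°.

169°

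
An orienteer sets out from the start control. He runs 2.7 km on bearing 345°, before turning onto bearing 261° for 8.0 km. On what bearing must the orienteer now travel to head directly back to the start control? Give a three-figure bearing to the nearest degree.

Leg 1 (345°, 2.7 km): east 2.7 sin 345° = -0.70, north 2.7 cos 345° = 2.61
Leg 2 (261°, 8.0 km): east 8.0 sin 261° = -7.90, north 8.0 cos 261° = -1.25
Net displacement: -8.60 east, 1.36 north. Direction back to start is (8.60, -1.36): bearing = atan2(8.60, -1.36) mod 360° = 98.96° ≈ 099°.

099°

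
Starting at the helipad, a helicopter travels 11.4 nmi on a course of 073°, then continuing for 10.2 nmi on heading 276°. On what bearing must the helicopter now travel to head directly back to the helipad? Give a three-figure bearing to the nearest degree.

Leg 1 (073°, 11.4 nmi): east 11.4 sin 73° = 10.90, north 11.4 cos 73° = 3.33
Leg 2 (276°, 10.2 nmi): east 10.2 sin 276° = -10.14, north 10.2 cos 276° = 1.07
Net displacement: 0.76 east, 4.40 north. Direction back to start is (-0.76, -4.40): bearing = atan2(-0.76, -4.40) mod 360° = 189.77° ≈ 190°.

190°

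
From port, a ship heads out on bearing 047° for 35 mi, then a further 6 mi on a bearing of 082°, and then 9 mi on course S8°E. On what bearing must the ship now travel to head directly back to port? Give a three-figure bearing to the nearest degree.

Leg 1 (047°, 35 mi): east 35 sin 47° = 25.60, north 35 cos 47° = 23.87
Leg 2 (082°, 6 mi): east 6 sin 82° = 5.94, north 6 cos 82° = 0.84
Leg 3 (S8°E, 9 mi): east 9 sin 172° = 1.25, north 9 cos 172° = -8.91
Net displacement: 32.79 east, 15.79 north. Direction back to start is (-32.79, -15.79): bearing = atan2(-32.79, -15.79) mod 360° = 244.28° ≈ 244°.

244°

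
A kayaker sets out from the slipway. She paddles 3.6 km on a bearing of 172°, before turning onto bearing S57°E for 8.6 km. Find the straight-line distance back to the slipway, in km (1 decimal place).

11.3 km

Leg 1 (172°, 3.6 km): east 3.6 sin 172° = 0.50, north 3.6 cos 172° = -3.56
Leg 2 (S57°E, 8.6 km): east 8.6 sin 123° = 7.21, north 8.6 cos 123° = -4.68
Net: 7.71 east, -8.25 north. Distance = √((7.71)² + (-8.25)²) = 11.294 km.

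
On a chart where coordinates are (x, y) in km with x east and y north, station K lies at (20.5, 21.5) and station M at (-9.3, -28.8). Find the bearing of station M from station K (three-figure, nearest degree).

211°

Δeast = -9.3 − 20.5 = -29.80; Δnorth = -28.8 − 21.5 = -50.30.
Bearing = atan2(Δeast, Δnorth) mod 360° = 210.64° ≈ 211°.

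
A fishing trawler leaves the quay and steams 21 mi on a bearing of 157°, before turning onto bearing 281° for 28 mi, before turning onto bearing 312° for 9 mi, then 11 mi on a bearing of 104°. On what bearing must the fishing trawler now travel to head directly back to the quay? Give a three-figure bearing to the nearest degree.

055°

Leg 1 (157°, 21 mi): east 21 sin 157° = 8.21, north 21 cos 157° = -19.33
Leg 2 (281°, 28 mi): east 28 sin 281° = -27.49, north 28 cos 281° = 5.34
Leg 3 (312°, 9 mi): east 9 sin 312° = -6.69, north 9 cos 312° = 6.02
Leg 4 (104°, 11 mi): east 11 sin 104° = 10.67, north 11 cos 104° = -2.66
Net displacement: -15.30 east, -10.63 north. Direction back to start is (15.30, 10.63): bearing = atan2(15.30, 10.63) mod 360° = 55.21° ≈ 055°.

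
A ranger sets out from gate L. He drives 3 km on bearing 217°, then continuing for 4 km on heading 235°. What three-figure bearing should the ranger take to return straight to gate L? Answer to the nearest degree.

047°

Leg 1 (217°, 3 km): east 3 sin 217° = -1.81, north 3 cos 217° = -2.40
Leg 2 (235°, 4 km): east 4 sin 235° = -3.28, north 4 cos 235° = -2.29
Net displacement: -5.08 east, -4.69 north. Direction back to start is (5.08, 4.69): bearing = atan2(5.08, 4.69) mod 360° = 47.30° ≈ 047°.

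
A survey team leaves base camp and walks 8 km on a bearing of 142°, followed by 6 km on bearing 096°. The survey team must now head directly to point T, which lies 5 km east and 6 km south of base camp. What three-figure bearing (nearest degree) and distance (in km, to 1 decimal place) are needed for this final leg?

279°, 6.0 km

Leg 1 (142°, 8 km): east 8 sin 142° = 4.93, north 8 cos 142° = -6.30
Leg 2 (096°, 6 km): east 6 sin 96° = 5.97, north 6 cos 96° = -0.63
Current position: (10.89, -6.93). Target: (5, -6). Remaining: Δeast = -5.89, Δnorth = 0.93.
Bearing = atan2(-5.89, 0.93) mod 360° = 278.98°; distance = √((-5.89)² + (0.93)²) = 5.966 km.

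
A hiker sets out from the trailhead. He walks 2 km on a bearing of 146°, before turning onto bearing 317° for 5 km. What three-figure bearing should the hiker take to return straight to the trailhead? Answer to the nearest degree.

Leg 1 (146°, 2 km): east 2 sin 146° = 1.12, north 2 cos 146° = -1.66
Leg 2 (317°, 5 km): east 5 sin 317° = -3.41, north 5 cos 317° = 3.66
Net displacement: -2.29 east, 2.00 north. Direction back to start is (2.29, -2.00): bearing = atan2(2.29, -2.00) mod 360° = 131.09° ≈ 131°.

131°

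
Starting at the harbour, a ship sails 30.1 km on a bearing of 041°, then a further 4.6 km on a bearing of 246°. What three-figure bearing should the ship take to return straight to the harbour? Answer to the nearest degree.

217°

Leg 1 (041°, 30.1 km): east 30.1 sin 41° = 19.75, north 30.1 cos 41° = 22.72
Leg 2 (246°, 4.6 km): east 4.6 sin 246° = -4.20, north 4.6 cos 246° = -1.87
Net displacement: 15.55 east, 20.85 north. Direction back to start is (-15.55, -20.85): bearing = atan2(-15.55, -20.85) mod 360° = 216.71° ≈ 217°.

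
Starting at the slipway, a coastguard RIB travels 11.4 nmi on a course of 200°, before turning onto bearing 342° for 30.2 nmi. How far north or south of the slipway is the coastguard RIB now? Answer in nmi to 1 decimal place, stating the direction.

Leg 1 (200°, 11.4 nmi): east 11.4 sin 200° = -3.90, north 11.4 cos 200° = -10.71
Leg 2 (342°, 30.2 nmi): east 30.2 sin 342° = -9.33, north 30.2 cos 342° = 28.72
Net north component: 18.01 nmi.

18.0 nmi north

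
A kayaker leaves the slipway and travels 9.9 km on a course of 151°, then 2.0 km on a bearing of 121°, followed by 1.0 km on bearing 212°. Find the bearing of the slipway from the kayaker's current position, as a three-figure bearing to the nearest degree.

Leg 1 (151°, 9.9 km): east 9.9 sin 151° = 4.80, north 9.9 cos 151° = -8.66
Leg 2 (121°, 2.0 km): east 2.0 sin 121° = 1.71, north 2.0 cos 121° = -1.03
Leg 3 (212°, 1.0 km): east 1.0 sin 212° = -0.53, north 1.0 cos 212° = -0.85
Net displacement: 5.98 east, -10.54 north. Direction back to start is (-5.98, 10.54): bearing = atan2(-5.98, 10.54) mod 360° = 330.41° ≈ 330°.

330°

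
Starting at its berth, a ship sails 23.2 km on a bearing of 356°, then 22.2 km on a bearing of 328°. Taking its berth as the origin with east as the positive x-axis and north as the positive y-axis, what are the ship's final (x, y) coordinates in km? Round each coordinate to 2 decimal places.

(-13.38, 41.97)

Leg 1 (356°, 23.2 km): east 23.2 sin 356° = -1.62, north 23.2 cos 356° = 23.14
Leg 2 (328°, 22.2 km): east 22.2 sin 328° = -11.76, north 22.2 cos 328° = 18.83
Summing: -13.38 km east, 41.97 km north → (-13.38, 41.97).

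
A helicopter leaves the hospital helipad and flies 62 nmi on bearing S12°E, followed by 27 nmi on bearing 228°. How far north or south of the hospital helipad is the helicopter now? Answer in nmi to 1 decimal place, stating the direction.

78.7 nmi south

Leg 1 (S12°E, 62 nmi): east 62 sin 168° = 12.89, north 62 cos 168° = -60.65
Leg 2 (228°, 27 nmi): east 27 sin 228° = -20.06, north 27 cos 228° = -18.07
Net north component: -78.71 nmi.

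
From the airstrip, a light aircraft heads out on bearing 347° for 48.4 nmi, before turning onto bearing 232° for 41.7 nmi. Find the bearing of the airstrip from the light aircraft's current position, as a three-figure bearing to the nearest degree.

Leg 1 (347°, 48.4 nmi): east 48.4 sin 347° = -10.89, north 48.4 cos 347° = 47.16
Leg 2 (232°, 41.7 nmi): east 41.7 sin 232° = -32.86, north 41.7 cos 232° = -25.67
Net displacement: -43.75 east, 21.49 north. Direction back to start is (43.75, -21.49): bearing = atan2(43.75, -21.49) mod 360° = 116.16° ≈ 116°.

116°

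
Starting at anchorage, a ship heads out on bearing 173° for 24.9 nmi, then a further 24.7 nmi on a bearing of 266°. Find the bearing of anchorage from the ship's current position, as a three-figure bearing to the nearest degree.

Leg 1 (173°, 24.9 nmi): east 24.9 sin 173° = 3.03, north 24.9 cos 173° = -24.71
Leg 2 (266°, 24.7 nmi): east 24.7 sin 266° = -24.64, north 24.7 cos 266° = -1.72
Net displacement: -21.61 east, -26.44 north. Direction back to start is (21.61, 26.44): bearing = atan2(21.61, 26.44) mod 360° = 39.26° ≈ 039°.

039°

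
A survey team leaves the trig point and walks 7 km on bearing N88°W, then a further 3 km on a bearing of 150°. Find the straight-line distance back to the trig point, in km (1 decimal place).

6.0 km

Leg 1 (N88°W, 7 km): east 7 sin 272° = -7.00, north 7 cos 272° = 0.24
Leg 2 (150°, 3 km): east 3 sin 150° = 1.50, north 3 cos 150° = -2.60
Net: -5.50 east, -2.35 north. Distance = √((-5.50)² + (-2.35)²) = 5.979 km.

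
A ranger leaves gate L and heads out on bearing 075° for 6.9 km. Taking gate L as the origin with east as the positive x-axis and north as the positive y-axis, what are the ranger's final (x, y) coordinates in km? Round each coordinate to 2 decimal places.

(6.66, 1.79)

Leg 1 (075°, 6.9 km): east 6.9 sin 75° = 6.66, north 6.9 cos 75° = 1.79
Summing: 6.66 km east, 1.79 km north → (6.66, 1.79).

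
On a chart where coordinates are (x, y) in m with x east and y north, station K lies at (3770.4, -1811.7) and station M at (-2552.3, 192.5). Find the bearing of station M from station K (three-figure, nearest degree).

288°

Δeast = -2552.3 − 3770.4 = -6322.70; Δnorth = 192.5 − -1811.7 = 2004.20.
Bearing = atan2(Δeast, Δnorth) mod 360° = 287.59° ≈ 288°.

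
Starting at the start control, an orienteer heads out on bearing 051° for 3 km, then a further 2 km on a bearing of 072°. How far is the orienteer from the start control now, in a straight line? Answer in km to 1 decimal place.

4.9 km

Leg 1 (051°, 3 km): east 3 sin 51° = 2.33, north 3 cos 51° = 1.89
Leg 2 (072°, 2 km): east 2 sin 72° = 1.90, north 2 cos 72° = 0.62
Net: 4.23 east, 2.51 north. Distance = √((4.23)² + (2.51)²) = 4.920 km.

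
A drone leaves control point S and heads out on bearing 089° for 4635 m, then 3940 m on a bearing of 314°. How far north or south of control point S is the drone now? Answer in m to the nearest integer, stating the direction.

Leg 1 (089°, 4635 m): east 4635 sin 89° = 4634.29, north 4635 cos 89° = 80.89
Leg 2 (314°, 3940 m): east 3940 sin 314° = -2834.20, north 3940 cos 314° = 2736.95
Net north component: 2817.85 m.

2818 m north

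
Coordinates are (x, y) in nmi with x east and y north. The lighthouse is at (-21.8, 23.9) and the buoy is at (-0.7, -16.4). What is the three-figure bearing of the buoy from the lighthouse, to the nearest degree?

Δeast = -0.7 − -21.8 = 21.10; Δnorth = -16.4 − 23.9 = -40.30.
Bearing = atan2(Δeast, Δnorth) mod 360° = 152.36° ≈ 152°.

152°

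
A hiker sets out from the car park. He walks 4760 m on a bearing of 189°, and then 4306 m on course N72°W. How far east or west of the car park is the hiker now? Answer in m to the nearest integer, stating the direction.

Leg 1 (189°, 4760 m): east 4760 sin 189° = -744.63, north 4760 cos 189° = -4701.40
Leg 2 (N72°W, 4306 m): east 4306 sin 288° = -4095.25, north 4306 cos 288° = 1330.63
Net east component: -4839.88 m.

4840 m west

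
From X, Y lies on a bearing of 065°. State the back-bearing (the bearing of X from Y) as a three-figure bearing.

Back-bearing = 065° + 180° = 245°.

245°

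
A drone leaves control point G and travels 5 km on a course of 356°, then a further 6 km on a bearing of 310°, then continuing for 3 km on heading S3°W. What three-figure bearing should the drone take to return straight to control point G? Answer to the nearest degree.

139°

Leg 1 (356°, 5 km): east 5 sin 356° = -0.35, north 5 cos 356° = 4.99
Leg 2 (310°, 6 km): east 6 sin 310° = -4.60, north 6 cos 310° = 3.86
Leg 3 (S3°W, 3 km): east 3 sin 183° = -0.16, north 3 cos 183° = -3.00
Net displacement: -5.10 east, 5.85 north. Direction back to start is (5.10, -5.85): bearing = atan2(5.10, -5.85) mod 360° = 138.90° ≈ 139°.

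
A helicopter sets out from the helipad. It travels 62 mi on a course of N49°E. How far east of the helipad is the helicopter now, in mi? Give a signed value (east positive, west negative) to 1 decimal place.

Leg 1 (N49°E, 62 mi): east 62 sin 49° = 46.79, north 62 cos 49° = 40.68
Net east component: 46.79 mi.

46.8 mi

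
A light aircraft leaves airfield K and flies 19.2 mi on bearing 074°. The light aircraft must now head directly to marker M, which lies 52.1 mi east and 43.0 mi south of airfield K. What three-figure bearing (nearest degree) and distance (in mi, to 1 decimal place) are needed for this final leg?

145°, 58.9 mi

Leg 1 (074°, 19.2 mi): east 19.2 sin 74° = 18.46, north 19.2 cos 74° = 5.29
Current position: (18.46, 5.29). Target: (52.1, -43.0). Remaining: Δeast = 33.64, Δnorth = -48.29.
Bearing = atan2(33.64, -48.29) mod 360° = 145.14°; distance = √((33.64)² + (-48.29)²) = 58.856 mi.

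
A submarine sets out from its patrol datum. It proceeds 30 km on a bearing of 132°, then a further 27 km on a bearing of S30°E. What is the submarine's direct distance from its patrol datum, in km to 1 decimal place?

56.3 km

Leg 1 (132°, 30 km): east 30 sin 132° = 22.29, north 30 cos 132° = -20.07
Leg 2 (S30°E, 27 km): east 27 sin 150° = 13.50, north 27 cos 150° = -23.38
Net: 35.79 east, -43.46 north. Distance = √((35.79)² + (-43.46)²) = 56.300 km.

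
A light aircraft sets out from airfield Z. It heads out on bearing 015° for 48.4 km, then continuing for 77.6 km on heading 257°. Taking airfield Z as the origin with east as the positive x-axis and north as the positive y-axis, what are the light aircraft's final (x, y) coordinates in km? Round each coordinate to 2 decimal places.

Leg 1 (015°, 48.4 km): east 48.4 sin 15° = 12.53, north 48.4 cos 15° = 46.75
Leg 2 (257°, 77.6 km): east 77.6 sin 257° = -75.61, north 77.6 cos 257° = -17.46
Summing: -63.08 km east, 29.29 km north → (-63.08, 29.29).

(-63.08, 29.29)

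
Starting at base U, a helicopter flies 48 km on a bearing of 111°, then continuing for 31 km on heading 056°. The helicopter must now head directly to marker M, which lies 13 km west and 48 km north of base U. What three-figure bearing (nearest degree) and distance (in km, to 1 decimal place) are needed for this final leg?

Leg 1 (111°, 48 km): east 48 sin 111° = 44.81, north 48 cos 111° = -17.20
Leg 2 (056°, 31 km): east 31 sin 56° = 25.70, north 31 cos 56° = 17.33
Current position: (70.51, 0.13). Target: (-13, 48). Remaining: Δeast = -83.51, Δnorth = 47.87.
Bearing = atan2(-83.51, 47.87) mod 360° = 299.82°; distance = √((-83.51)² + (47.87)²) = 96.257 km.

300°, 96.3 km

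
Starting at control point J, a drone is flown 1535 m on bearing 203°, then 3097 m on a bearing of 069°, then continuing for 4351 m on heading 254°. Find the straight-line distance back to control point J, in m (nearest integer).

2415 m

Leg 1 (203°, 1535 m): east 1535 sin 203° = -599.77, north 1535 cos 203° = -1412.97
Leg 2 (069°, 3097 m): east 3097 sin 69° = 2891.30, north 3097 cos 69° = 1109.87
Leg 3 (254°, 4351 m): east 4351 sin 254° = -4182.45, north 4351 cos 254° = -1199.30
Net: -1890.92 east, -1502.41 north. Distance = √((-1890.92)² + (-1502.41)²) = 2415.123 m.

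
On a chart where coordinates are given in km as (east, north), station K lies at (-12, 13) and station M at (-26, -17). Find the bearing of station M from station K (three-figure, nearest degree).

Δeast = -26 − -12 = -14.00; Δnorth = -17 − 13 = -30.00.
Bearing = atan2(Δeast, Δnorth) mod 360° = 205.02° ≈ 205°.

205°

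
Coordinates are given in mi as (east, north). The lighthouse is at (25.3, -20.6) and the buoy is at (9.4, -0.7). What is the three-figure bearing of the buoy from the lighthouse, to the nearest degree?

321°

Δeast = 9.4 − 25.3 = -15.90; Δnorth = -0.7 − -20.6 = 19.90.
Bearing = atan2(Δeast, Δnorth) mod 360° = 321.38° ≈ 321°.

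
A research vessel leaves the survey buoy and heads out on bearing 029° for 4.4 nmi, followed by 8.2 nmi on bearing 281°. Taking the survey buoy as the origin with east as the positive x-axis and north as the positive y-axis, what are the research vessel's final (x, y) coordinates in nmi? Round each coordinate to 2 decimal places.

Leg 1 (029°, 4.4 nmi): east 4.4 sin 29° = 2.13, north 4.4 cos 29° = 3.85
Leg 2 (281°, 8.2 nmi): east 8.2 sin 281° = -8.05, north 8.2 cos 281° = 1.56
Summing: -5.92 nmi east, 5.41 nmi north → (-5.92, 5.41).

(-5.92, 5.41)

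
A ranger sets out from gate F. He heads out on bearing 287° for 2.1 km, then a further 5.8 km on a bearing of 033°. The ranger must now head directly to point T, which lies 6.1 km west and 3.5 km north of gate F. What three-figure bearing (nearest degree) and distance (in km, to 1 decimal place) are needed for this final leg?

255°, 7.5 km

Leg 1 (287°, 2.1 km): east 2.1 sin 287° = -2.01, north 2.1 cos 287° = 0.61
Leg 2 (033°, 5.8 km): east 5.8 sin 33° = 3.16, north 5.8 cos 33° = 4.86
Current position: (1.15, 5.48). Target: (-6.1, 3.5). Remaining: Δeast = -7.25, Δnorth = -1.98.
Bearing = atan2(-7.25, -1.98) mod 360° = 254.74°; distance = √((-7.25)² + (-1.98)²) = 7.516 km.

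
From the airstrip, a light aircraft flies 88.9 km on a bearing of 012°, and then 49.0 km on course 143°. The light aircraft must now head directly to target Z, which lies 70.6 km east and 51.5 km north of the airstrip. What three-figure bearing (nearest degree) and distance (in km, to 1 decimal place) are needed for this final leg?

081°, 22.9 km

Leg 1 (012°, 88.9 km): east 88.9 sin 12° = 18.48, north 88.9 cos 12° = 86.96
Leg 2 (143°, 49.0 km): east 49.0 sin 143° = 29.49, north 49.0 cos 143° = -39.13
Current position: (47.97, 47.82). Target: (70.6, 51.5). Remaining: Δeast = 22.63, Δnorth = 3.68.
Bearing = atan2(22.63, 3.68) mod 360° = 80.77°; distance = √((22.63)² + (3.68)²) = 22.924 km.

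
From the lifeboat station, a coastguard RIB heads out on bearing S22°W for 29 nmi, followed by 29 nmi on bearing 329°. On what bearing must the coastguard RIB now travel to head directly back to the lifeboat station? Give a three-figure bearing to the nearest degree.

Leg 1 (S22°W, 29 nmi): east 29 sin 202° = -10.86, north 29 cos 202° = -26.89
Leg 2 (329°, 29 nmi): east 29 sin 329° = -14.94, north 29 cos 329° = 24.86
Net displacement: -25.80 east, -2.03 north. Direction back to start is (25.80, 2.03): bearing = atan2(25.80, 2.03) mod 360° = 85.50° ≈ 085°.

085°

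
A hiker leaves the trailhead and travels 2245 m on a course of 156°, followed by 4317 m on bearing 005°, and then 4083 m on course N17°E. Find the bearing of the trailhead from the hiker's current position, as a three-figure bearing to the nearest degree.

202°

Leg 1 (156°, 2245 m): east 2245 sin 156° = 913.12, north 2245 cos 156° = -2050.91
Leg 2 (005°, 4317 m): east 4317 sin 5° = 376.25, north 4317 cos 5° = 4300.57
Leg 3 (N17°E, 4083 m): east 4083 sin 17° = 1193.75, north 4083 cos 17° = 3904.59
Net displacement: 2483.13 east, 6154.26 north. Direction back to start is (-2483.13, -6154.26): bearing = atan2(-2483.13, -6154.26) mod 360° = 201.97° ≈ 202°.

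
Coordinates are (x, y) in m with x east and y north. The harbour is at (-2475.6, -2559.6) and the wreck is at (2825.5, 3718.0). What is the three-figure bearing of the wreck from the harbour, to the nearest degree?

040°

Δeast = 2825.5 − -2475.6 = 5301.10; Δnorth = 3718.0 − -2559.6 = 6277.60.
Bearing = atan2(Δeast, Δnorth) mod 360° = 40.18° ≈ 040°.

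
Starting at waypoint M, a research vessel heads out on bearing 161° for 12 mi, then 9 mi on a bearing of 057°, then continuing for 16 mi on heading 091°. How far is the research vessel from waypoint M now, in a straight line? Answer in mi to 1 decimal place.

Leg 1 (161°, 12 mi): east 12 sin 161° = 3.91, north 12 cos 161° = -11.35
Leg 2 (057°, 9 mi): east 9 sin 57° = 7.55, north 9 cos 57° = 4.90
Leg 3 (091°, 16 mi): east 16 sin 91° = 16.00, north 16 cos 91° = -0.28
Net: 27.45 east, -6.72 north. Distance = √((27.45)² + (-6.72)²) = 28.264 mi.

28.3 mi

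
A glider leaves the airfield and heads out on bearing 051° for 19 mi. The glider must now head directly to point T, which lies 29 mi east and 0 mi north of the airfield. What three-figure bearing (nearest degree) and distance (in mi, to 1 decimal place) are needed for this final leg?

130°, 18.6 mi

Leg 1 (051°, 19 mi): east 19 sin 51° = 14.77, north 19 cos 51° = 11.96
Current position: (14.77, 11.96). Target: (29, 0). Remaining: Δeast = 14.23, Δnorth = -11.96.
Bearing = atan2(14.23, -11.96) mod 360° = 130.03°; distance = √((14.23)² + (-11.96)²) = 18.590 mi.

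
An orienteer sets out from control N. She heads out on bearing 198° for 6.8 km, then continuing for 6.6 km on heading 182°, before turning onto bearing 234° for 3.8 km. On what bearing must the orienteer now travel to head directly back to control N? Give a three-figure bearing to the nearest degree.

Leg 1 (198°, 6.8 km): east 6.8 sin 198° = -2.10, north 6.8 cos 198° = -6.47
Leg 2 (182°, 6.6 km): east 6.6 sin 182° = -0.23, north 6.6 cos 182° = -6.60
Leg 3 (234°, 3.8 km): east 3.8 sin 234° = -3.07, north 3.8 cos 234° = -2.23
Net displacement: -5.41 east, -15.30 north. Direction back to start is (5.41, 15.30): bearing = atan2(5.41, 15.30) mod 360° = 19.46° ≈ 019°.

019°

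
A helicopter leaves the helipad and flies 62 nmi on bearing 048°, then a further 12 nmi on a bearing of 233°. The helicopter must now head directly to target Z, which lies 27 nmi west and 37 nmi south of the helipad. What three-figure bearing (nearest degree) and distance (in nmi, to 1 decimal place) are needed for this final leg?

Leg 1 (048°, 62 nmi): east 62 sin 48° = 46.07, north 62 cos 48° = 41.49
Leg 2 (233°, 12 nmi): east 12 sin 233° = -9.58, north 12 cos 233° = -7.22
Current position: (36.49, 34.26). Target: (-27, -37). Remaining: Δeast = -63.49, Δnorth = -71.26.
Bearing = atan2(-63.49, -71.26) mod 360° = 221.70°; distance = √((-63.49)² + (-71.26)²) = 95.445 nmi.

222°, 95.4 nmi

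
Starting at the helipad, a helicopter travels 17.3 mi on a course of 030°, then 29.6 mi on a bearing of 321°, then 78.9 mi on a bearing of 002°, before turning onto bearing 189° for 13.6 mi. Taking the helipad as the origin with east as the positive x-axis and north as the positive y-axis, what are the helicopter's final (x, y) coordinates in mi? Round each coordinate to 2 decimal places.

(-9.35, 103.41)

Leg 1 (030°, 17.3 mi): east 17.3 sin 30° = 8.65, north 17.3 cos 30° = 14.98
Leg 2 (321°, 29.6 mi): east 29.6 sin 321° = -18.63, north 29.6 cos 321° = 23.00
Leg 3 (002°, 78.9 mi): east 78.9 sin 2° = 2.75, north 78.9 cos 2° = 78.85
Leg 4 (189°, 13.6 mi): east 13.6 sin 189° = -2.13, north 13.6 cos 189° = -13.43
Summing: -9.35 mi east, 103.41 mi north → (-9.35, 103.41).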